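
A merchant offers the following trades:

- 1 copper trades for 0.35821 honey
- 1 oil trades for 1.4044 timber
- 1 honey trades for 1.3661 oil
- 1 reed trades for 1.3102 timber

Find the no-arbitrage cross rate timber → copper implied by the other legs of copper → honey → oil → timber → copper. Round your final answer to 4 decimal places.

1.4551

Known legs of the cycle: 0.35821 × 1.3661 × 1.4044 = 0.6872440963964
For no arbitrage the full-cycle product must be 1, so the missing rate is 1 / 0.6872440963964 ≈ 1.455087.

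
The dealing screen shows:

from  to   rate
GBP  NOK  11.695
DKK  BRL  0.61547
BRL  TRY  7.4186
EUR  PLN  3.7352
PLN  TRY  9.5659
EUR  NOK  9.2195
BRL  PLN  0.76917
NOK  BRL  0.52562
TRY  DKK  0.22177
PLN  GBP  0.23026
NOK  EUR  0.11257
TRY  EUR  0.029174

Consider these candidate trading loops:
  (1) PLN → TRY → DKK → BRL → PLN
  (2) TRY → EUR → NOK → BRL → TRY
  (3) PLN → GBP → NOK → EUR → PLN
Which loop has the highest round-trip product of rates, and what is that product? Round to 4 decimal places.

(1) 9.5659 × 0.22177 × 0.61547 × 0.76917 = 1.00429
(2) 0.029174 × 9.2195 × 0.52562 × 7.4186 = 1.04881
(3) 0.23026 × 11.695 × 0.11257 × 3.7352 = 1.13228
Highest is cycle (3) at 1.1323 (>1, arbitrage).

1.1323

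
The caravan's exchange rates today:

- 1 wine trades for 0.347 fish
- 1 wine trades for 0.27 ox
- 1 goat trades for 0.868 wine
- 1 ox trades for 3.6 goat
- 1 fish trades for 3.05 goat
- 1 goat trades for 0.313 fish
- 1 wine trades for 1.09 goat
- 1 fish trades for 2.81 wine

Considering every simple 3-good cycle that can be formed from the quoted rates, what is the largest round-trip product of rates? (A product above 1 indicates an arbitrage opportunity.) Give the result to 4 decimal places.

wine→goat→fish→wine: 1.09 × 0.313 × 2.81 = 0.95869
wine→fish→goat→wine: 0.347 × 3.05 × 0.868 = 0.91865
wine→ox→goat→wine: 0.27 × 3.6 × 0.868 = 0.84370
Maximum is wine→goat→fish→wine at 0.9587; no arbitrage — every cycle loses value.

0.9587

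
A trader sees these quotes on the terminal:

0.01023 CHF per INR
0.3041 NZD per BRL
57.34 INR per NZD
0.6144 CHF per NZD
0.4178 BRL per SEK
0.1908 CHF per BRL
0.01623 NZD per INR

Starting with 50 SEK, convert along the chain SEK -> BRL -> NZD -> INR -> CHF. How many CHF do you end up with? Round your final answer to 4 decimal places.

50 SEK × 0.4178 = 20.89 BRL
20.89 BRL × 0.3041 = 6.352649 NZD
6.352649 NZD × 57.34 = 364.26089366 INR
364.26089366 INR × 0.01023 = 3.7263889421418 CHF

3.7264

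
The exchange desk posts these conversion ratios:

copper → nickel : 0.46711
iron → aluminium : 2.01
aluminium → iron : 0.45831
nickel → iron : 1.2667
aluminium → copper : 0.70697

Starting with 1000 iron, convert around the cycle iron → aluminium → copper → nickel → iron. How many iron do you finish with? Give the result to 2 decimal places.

1000 iron × 2.01 = 2010 aluminium
2010 aluminium × 0.70697 = 1421.0097 copper
1421.0097 copper × 0.46711 = 663.767840967 nickel
663.767840967 nickel × 1.2667 = 840.7947241528989 iron

840.79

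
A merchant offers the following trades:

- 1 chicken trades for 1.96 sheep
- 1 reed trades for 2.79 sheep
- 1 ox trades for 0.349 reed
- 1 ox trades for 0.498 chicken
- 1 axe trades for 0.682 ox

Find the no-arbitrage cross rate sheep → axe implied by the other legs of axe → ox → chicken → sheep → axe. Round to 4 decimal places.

1.5022

Known legs of the cycle: 0.682 × 0.498 × 1.96 = 0.66568656
For no arbitrage the full-cycle product must be 1, so the missing rate is 1 / 0.66568656 ≈ 1.502208.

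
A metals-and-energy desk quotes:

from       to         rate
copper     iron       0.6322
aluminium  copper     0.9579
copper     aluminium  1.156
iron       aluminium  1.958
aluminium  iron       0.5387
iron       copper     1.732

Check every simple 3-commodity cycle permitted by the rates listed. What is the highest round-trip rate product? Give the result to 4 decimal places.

1.1857

iron→aluminium→copper→iron: 1.958 × 0.9579 × 0.6322 = 1.18573
iron→copper→aluminium→iron: 1.732 × 1.156 × 0.5387 = 1.07858
Maximum is iron→aluminium→copper→iron at 1.1857; arbitrage exists.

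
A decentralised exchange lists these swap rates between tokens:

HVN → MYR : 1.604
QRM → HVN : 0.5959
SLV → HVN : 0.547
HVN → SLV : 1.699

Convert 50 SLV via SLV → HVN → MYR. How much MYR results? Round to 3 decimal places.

50 SLV × 0.547 = 27.35 HVN
27.35 HVN × 1.604 = 43.8694 MYR

43.869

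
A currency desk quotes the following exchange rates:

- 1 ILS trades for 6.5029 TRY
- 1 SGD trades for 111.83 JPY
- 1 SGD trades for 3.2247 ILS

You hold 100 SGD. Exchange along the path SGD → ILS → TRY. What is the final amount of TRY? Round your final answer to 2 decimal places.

2096.99

100 SGD × 3.2247 = 322.47 ILS
322.47 ILS × 6.5029 = 2096.990163 TRY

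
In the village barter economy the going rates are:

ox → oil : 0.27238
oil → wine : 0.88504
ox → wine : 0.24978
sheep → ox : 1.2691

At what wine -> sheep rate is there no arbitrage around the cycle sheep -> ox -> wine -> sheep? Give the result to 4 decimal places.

3.1546

Known legs of the cycle: 1.2691 × 0.24978 = 0.316995798
For no arbitrage the full-cycle product must be 1, so the missing rate is 1 / 0.316995798 ≈ 3.154616.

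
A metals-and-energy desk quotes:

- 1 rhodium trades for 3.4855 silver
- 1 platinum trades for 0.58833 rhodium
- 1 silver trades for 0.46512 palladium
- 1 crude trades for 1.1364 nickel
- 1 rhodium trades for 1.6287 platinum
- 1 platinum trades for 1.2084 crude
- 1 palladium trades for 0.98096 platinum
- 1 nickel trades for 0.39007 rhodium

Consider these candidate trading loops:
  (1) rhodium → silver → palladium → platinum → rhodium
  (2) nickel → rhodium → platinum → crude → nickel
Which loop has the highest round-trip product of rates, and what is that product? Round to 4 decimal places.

0.9356

(1) 3.4855 × 0.46512 × 0.98096 × 0.58833 = 0.93563
(2) 0.39007 × 1.6287 × 1.2084 × 1.1364 = 0.87242
Highest is cycle (1) at 0.9356 (≤1, no arbitrage).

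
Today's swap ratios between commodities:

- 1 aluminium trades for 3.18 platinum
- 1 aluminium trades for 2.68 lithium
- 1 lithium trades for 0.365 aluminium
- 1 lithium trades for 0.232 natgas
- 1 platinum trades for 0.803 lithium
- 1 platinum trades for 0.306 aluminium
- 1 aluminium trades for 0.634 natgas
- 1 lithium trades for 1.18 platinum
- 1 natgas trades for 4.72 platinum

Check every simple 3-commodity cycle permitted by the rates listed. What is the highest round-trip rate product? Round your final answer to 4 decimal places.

0.9677

aluminium→lithium→platinum→aluminium: 2.68 × 1.18 × 0.306 = 0.96769
aluminium→platinum→lithium→aluminium: 3.18 × 0.803 × 0.365 = 0.93204
aluminium→natgas→platinum→aluminium: 0.634 × 4.72 × 0.306 = 0.91570
lithium→natgas→platinum→lithium: 0.232 × 4.72 × 0.803 = 0.87932
Maximum is aluminium→lithium→platinum→aluminium at 0.9677; no arbitrage — every cycle loses value.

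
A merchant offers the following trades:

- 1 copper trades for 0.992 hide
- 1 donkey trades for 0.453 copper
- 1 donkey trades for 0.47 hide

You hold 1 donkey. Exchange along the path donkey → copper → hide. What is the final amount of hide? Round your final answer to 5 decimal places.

0.44938

1 donkey × 0.453 = 0.453 copper
0.453 copper × 0.992 = 0.449376 hide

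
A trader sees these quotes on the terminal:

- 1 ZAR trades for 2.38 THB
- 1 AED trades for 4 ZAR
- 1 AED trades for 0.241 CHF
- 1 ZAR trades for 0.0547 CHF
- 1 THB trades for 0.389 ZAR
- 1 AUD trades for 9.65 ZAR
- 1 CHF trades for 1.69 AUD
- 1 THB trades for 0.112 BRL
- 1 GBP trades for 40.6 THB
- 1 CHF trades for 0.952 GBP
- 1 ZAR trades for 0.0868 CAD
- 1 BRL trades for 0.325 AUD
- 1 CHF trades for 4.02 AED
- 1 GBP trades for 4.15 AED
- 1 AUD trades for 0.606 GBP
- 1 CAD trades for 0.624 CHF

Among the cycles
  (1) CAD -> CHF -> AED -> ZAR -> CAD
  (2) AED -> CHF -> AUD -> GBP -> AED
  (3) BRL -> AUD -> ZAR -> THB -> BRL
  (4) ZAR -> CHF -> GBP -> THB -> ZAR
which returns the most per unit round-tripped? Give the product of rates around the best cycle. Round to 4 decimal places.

(1) 0.624 × 4.02 × 4 × 0.0868 = 0.87094
(2) 0.241 × 1.69 × 0.606 × 4.15 = 1.02429
(3) 0.325 × 9.65 × 2.38 × 0.112 = 0.83600
(4) 0.0547 × 0.952 × 40.6 × 0.389 = 0.82243
Highest is cycle (2) at 1.0243 (>1, arbitrage).

1.0243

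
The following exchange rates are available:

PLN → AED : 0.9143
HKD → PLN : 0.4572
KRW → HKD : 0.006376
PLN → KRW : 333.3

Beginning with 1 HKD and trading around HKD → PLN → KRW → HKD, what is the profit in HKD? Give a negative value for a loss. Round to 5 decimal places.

-0.02839

1 HKD × 0.4572 = 0.4572 PLN
0.4572 PLN × 333.3 = 152.38476 KRW
152.38476 KRW × 0.006376 = 0.97160522976 HKD
Net change: 0.97160522976 − 1 = -0.02839477024 HKD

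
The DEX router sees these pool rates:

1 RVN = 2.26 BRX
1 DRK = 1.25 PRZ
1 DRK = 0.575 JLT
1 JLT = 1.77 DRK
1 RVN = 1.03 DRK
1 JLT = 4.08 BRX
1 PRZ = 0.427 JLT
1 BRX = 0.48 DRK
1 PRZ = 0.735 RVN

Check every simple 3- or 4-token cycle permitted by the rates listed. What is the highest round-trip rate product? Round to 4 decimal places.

JLT→BRX→DRK→JLT: 4.08 × 0.48 × 0.575 = 1.12608
JLT→BRX→DRK→PRZ→JLT: 4.08 × 0.48 × 1.25 × 0.427 = 1.04530
RVN→BRX→DRK→PRZ→RVN: 2.26 × 0.48 × 1.25 × 0.735 = 0.99666
RVN→DRK→PRZ→RVN: 1.03 × 1.25 × 0.735 = 0.94631
JLT→DRK→PRZ→JLT: 1.77 × 1.25 × 0.427 = 0.94474
Maximum is JLT→BRX→DRK→JLT at 1.1261; arbitrage exists.

1.1261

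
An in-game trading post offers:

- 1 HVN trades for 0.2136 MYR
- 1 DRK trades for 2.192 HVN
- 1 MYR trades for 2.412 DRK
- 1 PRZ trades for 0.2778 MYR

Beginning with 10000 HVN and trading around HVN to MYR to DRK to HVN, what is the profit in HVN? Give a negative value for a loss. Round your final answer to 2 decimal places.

1293.25

10000 HVN × 0.2136 = 2136 MYR
2136 MYR × 2.412 = 5152.032 DRK
5152.032 DRK × 2.192 = 11293.254144 HVN
Net change: 11293.254144 − 10000 = 1293.254144 HVN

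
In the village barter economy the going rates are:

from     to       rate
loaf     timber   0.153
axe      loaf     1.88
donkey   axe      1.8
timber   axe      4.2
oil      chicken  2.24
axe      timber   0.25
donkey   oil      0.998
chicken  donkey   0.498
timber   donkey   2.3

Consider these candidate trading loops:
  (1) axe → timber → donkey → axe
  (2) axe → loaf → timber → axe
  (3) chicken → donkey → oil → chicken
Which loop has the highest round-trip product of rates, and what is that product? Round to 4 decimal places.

1.2081

(1) 0.25 × 2.3 × 1.8 = 1.03500
(2) 1.88 × 0.153 × 4.2 = 1.20809
(3) 0.498 × 0.998 × 2.24 = 1.11329
Highest is cycle (2) at 1.2081 (>1, arbitrage).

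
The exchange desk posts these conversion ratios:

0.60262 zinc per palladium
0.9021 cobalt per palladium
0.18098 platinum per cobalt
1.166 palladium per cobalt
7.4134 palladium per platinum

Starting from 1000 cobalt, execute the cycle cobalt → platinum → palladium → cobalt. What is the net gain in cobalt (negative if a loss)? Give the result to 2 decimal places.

1000 cobalt × 0.18098 = 180.98 platinum
180.98 platinum × 7.4134 = 1341.677132 palladium
1341.677132 palladium × 0.9021 = 1210.3269407772 cobalt
Net change: 1210.3269407772 − 1000 = 210.3269407772 cobalt

210.33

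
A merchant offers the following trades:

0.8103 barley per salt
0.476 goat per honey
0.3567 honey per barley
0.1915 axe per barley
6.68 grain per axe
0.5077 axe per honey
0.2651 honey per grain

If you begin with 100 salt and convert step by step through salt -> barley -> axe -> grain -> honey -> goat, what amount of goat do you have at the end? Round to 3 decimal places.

100 salt × 0.8103 = 81.03 barley
81.03 barley × 0.1915 = 15.517245 axe
15.517245 axe × 6.68 = 103.6551966 grain
103.6551966 grain × 0.2651 = 27.47899261866 honey
27.47899261866 honey × 0.476 = 13.08000048648216 goat

13.080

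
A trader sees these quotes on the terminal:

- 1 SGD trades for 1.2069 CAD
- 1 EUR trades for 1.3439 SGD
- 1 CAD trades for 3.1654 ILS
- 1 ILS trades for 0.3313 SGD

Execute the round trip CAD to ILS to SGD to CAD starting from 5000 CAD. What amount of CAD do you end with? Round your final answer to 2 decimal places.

6328.36

5000 CAD × 3.1654 = 15827 ILS
15827 ILS × 0.3313 = 5243.4851 SGD
5243.4851 SGD × 1.2069 = 6328.36216719 CAD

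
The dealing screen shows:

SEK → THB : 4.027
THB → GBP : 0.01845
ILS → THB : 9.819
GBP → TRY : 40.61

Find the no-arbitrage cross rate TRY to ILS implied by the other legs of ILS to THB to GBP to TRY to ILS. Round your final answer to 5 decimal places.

Known legs of the cycle: 9.819 × 0.01845 × 40.61 = 7.3569299355
For no arbitrage the full-cycle product must be 1, so the missing rate is 1 / 7.3569299355 ≈ 0.1359263.

0.13593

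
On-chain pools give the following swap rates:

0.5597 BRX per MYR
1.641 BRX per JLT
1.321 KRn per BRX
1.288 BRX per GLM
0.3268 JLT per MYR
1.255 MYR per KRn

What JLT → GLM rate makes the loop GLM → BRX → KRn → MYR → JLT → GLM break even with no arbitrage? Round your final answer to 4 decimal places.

Known legs of the cycle: 1.288 × 1.321 × 1.255 × 0.3268 = 0.697821674032
For no arbitrage the full-cycle product must be 1, so the missing rate is 1 / 0.697821674032 ≈ 1.433031.

1.4330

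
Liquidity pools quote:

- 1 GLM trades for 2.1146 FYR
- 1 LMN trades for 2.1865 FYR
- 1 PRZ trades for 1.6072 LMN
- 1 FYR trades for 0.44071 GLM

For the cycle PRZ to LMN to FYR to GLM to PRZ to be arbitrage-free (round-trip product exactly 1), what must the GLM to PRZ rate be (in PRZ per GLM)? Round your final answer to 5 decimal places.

0.64570

Known legs of the cycle: 1.6072 × 2.1865 × 0.44071 = 1.548717873388
For no arbitrage the full-cycle product must be 1, so the missing rate is 1 / 1.548717873388 ≈ 0.6456954.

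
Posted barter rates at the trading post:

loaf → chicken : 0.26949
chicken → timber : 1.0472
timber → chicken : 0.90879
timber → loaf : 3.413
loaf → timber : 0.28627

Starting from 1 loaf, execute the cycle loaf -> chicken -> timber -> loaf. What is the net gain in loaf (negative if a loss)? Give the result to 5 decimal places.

-0.03682

1 loaf × 0.26949 = 0.26949 chicken
0.26949 chicken × 1.0472 = 0.282209928 timber
0.282209928 timber × 3.413 = 0.963182484264 loaf
Net change: 0.963182484264 − 1 = -0.036817515736 loaf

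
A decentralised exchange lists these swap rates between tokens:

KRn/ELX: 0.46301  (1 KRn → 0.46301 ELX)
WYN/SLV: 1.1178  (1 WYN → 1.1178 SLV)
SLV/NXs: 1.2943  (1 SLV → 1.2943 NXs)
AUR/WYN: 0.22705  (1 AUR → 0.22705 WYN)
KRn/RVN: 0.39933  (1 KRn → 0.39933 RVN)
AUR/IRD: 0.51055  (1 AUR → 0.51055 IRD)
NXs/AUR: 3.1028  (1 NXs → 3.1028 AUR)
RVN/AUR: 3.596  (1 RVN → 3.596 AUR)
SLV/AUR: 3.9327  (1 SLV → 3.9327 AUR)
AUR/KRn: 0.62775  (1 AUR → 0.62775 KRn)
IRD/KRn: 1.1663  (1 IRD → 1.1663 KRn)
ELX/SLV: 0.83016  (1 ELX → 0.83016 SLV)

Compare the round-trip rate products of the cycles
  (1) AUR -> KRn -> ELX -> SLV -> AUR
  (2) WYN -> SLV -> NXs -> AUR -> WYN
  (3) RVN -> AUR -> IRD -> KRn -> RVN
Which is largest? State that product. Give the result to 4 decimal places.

(1) 0.62775 × 0.46301 × 0.83016 × 3.9327 = 0.94892
(2) 1.1178 × 1.2943 × 3.1028 × 0.22705 = 1.01924
(3) 3.596 × 0.51055 × 1.1663 × 0.39933 = 0.85507
Highest is cycle (2) at 1.0192 (>1, arbitrage).

1.0192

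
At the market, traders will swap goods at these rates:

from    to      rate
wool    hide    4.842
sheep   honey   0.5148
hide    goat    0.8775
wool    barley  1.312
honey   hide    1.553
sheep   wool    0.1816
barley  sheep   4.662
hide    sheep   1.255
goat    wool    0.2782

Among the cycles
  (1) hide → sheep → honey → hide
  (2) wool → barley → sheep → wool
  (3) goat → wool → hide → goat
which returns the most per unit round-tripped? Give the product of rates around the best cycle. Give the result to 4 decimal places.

(1) 1.255 × 0.5148 × 1.553 = 1.00335
(2) 1.312 × 4.662 × 0.1816 = 1.11076
(3) 0.2782 × 4.842 × 0.8775 = 1.18203
Highest is cycle (3) at 1.1820 (>1, arbitrage).

1.1820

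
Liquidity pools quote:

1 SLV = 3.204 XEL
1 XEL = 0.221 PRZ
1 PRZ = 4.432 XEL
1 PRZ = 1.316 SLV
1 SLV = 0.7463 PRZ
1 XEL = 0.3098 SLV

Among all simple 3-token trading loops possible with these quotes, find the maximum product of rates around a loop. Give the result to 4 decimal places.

1.0247

PRZ→XEL→SLV→PRZ: 4.432 × 0.3098 × 0.7463 = 1.02469
PRZ→SLV→XEL→PRZ: 1.316 × 3.204 × 0.221 = 0.93184
Maximum is PRZ→XEL→SLV→PRZ at 1.0247; arbitrage exists.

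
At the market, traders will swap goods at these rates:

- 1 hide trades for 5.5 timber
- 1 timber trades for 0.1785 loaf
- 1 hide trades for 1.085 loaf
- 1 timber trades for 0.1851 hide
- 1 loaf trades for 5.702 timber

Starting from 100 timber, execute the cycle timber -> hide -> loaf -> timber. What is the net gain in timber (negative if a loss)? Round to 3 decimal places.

100 timber × 0.1851 = 18.51 hide
18.51 hide × 1.085 = 20.08335 loaf
20.08335 loaf × 5.702 = 114.5152617 timber
Net change: 114.5152617 − 100 = 14.5152617 timber

14.515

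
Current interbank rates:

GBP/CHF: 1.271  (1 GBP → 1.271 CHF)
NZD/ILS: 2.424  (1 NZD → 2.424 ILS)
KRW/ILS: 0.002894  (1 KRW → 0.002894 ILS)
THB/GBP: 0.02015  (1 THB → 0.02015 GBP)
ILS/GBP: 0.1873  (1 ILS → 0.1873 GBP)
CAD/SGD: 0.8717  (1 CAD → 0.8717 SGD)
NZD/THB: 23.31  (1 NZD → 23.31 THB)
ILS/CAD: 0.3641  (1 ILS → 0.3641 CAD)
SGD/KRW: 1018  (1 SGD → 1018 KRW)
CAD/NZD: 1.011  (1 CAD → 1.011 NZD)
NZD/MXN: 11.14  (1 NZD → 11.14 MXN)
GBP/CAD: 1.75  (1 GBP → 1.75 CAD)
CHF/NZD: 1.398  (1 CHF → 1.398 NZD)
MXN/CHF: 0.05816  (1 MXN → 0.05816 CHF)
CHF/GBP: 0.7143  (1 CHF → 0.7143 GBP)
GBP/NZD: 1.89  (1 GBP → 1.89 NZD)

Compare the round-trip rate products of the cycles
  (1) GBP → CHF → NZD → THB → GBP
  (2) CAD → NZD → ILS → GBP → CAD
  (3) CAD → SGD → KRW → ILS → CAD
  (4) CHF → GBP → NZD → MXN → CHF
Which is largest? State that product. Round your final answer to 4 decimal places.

0.9350

(1) 1.271 × 1.398 × 23.31 × 0.02015 = 0.83458
(2) 1.011 × 2.424 × 0.1873 × 1.75 = 0.80327
(3) 0.8717 × 1018 × 0.002894 × 0.3641 = 0.93505
(4) 0.7143 × 1.89 × 11.14 × 0.05816 = 0.87469
Highest is cycle (3) at 0.9350 (≤1, no arbitrage).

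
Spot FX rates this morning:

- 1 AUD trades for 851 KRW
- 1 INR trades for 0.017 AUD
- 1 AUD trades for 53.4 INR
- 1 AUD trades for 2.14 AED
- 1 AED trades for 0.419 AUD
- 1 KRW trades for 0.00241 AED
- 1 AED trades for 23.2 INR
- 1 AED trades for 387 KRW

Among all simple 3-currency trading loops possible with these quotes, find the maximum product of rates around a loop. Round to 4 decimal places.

0.8593

KRW→AED→AUD→KRW: 0.00241 × 0.419 × 851 = 0.85933
INR→AUD→AED→INR: 0.017 × 2.14 × 23.2 = 0.84402
Maximum is KRW→AED→AUD→KRW at 0.8593; no arbitrage — every cycle loses value.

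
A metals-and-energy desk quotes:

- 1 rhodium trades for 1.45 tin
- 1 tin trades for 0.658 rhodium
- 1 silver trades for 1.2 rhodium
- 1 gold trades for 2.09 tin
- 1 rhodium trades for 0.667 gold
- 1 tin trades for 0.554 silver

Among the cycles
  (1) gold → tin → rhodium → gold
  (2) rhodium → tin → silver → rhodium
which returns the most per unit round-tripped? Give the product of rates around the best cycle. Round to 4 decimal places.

0.9640

(1) 2.09 × 0.658 × 0.667 = 0.91727
(2) 1.45 × 0.554 × 1.2 = 0.96396
Highest is cycle (2) at 0.9640 (≤1, no arbitrage).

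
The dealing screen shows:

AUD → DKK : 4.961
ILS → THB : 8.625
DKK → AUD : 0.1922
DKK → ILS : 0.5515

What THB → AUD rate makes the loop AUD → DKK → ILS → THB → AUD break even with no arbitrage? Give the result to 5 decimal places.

Known legs of the cycle: 4.961 × 0.5515 × 8.625 = 23.5979266875
For no arbitrage the full-cycle product must be 1, so the missing rate is 1 / 23.5979266875 ≈ 0.0423766.

0.04238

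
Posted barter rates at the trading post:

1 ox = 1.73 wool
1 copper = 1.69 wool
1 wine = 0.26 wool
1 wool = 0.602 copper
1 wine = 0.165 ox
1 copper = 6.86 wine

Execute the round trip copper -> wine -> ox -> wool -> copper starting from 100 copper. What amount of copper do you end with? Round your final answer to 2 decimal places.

117.88

100 copper × 6.86 = 686 wine
686 wine × 0.165 = 113.19 ox
113.19 ox × 1.73 = 195.8187 wool
195.8187 wool × 0.602 = 117.8828574 copper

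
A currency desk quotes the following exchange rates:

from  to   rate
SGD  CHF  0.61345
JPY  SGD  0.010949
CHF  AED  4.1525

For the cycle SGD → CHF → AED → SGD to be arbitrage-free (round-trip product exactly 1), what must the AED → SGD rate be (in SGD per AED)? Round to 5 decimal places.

Known legs of the cycle: 0.61345 × 4.1525 = 2.547351125
For no arbitrage the full-cycle product must be 1, so the missing rate is 1 / 2.547351125 ≈ 0.3925646.

0.39256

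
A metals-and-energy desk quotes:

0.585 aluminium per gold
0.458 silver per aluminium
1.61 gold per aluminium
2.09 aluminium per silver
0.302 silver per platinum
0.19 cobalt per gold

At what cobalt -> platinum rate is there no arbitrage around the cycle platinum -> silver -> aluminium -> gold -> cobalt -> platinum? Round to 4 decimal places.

5.1793

Known legs of the cycle: 0.302 × 2.09 × 1.61 × 0.19 = 0.193077962
For no arbitrage the full-cycle product must be 1, so the missing rate is 1 / 0.193077962 ≈ 5.179255.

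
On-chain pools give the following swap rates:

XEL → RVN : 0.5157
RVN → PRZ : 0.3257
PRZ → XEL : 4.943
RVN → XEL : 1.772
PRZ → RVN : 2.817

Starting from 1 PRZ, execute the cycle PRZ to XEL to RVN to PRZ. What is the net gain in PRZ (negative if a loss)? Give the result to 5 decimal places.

-0.16976

1 PRZ × 4.943 = 4.943 XEL
4.943 XEL × 0.5157 = 2.5491051 RVN
2.5491051 RVN × 0.3257 = 0.83024353107 PRZ
Net change: 0.83024353107 − 1 = -0.16975646893 PRZ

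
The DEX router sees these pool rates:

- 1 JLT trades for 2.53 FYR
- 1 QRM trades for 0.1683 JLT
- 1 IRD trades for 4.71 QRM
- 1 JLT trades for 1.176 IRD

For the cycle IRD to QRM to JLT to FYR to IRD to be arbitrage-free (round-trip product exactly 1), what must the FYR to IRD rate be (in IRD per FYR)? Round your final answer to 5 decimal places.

0.49863

Known legs of the cycle: 4.71 × 0.1683 × 2.53 = 2.00551329
For no arbitrage the full-cycle product must be 1, so the missing rate is 1 / 2.00551329 ≈ 0.4986255.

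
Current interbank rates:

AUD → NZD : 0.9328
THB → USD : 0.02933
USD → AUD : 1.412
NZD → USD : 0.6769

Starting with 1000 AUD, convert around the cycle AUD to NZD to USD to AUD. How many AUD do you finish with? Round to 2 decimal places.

891.55

1000 AUD × 0.9328 = 932.8 NZD
932.8 NZD × 0.6769 = 631.41232 USD
631.41232 USD × 1.412 = 891.55419584 AUD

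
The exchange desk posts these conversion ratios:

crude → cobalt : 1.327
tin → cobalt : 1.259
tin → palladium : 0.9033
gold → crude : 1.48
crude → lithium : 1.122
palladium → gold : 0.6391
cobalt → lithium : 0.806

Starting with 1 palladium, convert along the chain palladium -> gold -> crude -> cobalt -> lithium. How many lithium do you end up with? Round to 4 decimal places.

1 palladium × 0.6391 = 0.6391 gold
0.6391 gold × 1.48 = 0.945868 crude
0.945868 crude × 1.327 = 1.255166836 cobalt
1.255166836 cobalt × 0.806 = 1.011664469816 lithium

1.0117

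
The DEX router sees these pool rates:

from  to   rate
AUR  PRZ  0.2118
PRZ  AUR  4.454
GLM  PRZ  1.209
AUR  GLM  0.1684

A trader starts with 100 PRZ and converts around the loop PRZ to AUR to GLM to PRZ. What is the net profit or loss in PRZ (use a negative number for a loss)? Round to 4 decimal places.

-9.3185

100 PRZ × 4.454 = 445.4 AUR
445.4 AUR × 0.1684 = 75.00536 GLM
75.00536 GLM × 1.209 = 90.68148024 PRZ
Net change: 90.68148024 − 100 = -9.31851976 PRZ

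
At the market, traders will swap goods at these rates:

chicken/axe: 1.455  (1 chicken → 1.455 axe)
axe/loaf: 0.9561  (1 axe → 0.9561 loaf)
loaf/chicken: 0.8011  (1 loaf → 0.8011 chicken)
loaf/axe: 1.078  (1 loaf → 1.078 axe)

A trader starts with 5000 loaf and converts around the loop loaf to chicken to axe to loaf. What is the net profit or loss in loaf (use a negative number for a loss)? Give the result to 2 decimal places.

5000 loaf × 0.8011 = 4005.5 chicken
4005.5 chicken × 1.455 = 5828.0025 axe
5828.0025 axe × 0.9561 = 5572.15319025 loaf
Net change: 5572.15319025 − 5000 = 572.15319025 loaf

572.15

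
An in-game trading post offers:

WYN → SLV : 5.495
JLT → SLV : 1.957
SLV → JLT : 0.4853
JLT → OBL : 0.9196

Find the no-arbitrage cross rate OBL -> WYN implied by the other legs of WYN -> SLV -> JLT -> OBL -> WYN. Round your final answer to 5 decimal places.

Known legs of the cycle: 5.495 × 0.4853 × 0.9196 = 2.4523189306
For no arbitrage the full-cycle product must be 1, so the missing rate is 1 / 2.4523189306 ≈ 0.4077773.

0.40778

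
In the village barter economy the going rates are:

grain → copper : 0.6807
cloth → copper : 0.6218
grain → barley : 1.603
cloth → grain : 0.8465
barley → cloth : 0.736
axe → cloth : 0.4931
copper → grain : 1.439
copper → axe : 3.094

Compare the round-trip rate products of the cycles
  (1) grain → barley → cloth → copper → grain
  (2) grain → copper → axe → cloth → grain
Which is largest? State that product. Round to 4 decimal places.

1.0557

(1) 1.603 × 0.736 × 0.6218 × 1.439 = 1.05566
(2) 0.6807 × 3.094 × 0.4931 × 0.8465 = 0.87910
Highest is cycle (1) at 1.0557 (>1, arbitrage).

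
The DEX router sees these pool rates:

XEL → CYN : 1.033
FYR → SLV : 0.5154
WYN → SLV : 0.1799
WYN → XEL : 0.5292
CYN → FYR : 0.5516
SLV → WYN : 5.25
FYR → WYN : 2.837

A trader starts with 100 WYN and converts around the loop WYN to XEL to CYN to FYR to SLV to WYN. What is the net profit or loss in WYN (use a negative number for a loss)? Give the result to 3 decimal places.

-18.408

100 WYN × 0.5292 = 52.92 XEL
52.92 XEL × 1.033 = 54.66636 CYN
54.66636 CYN × 0.5516 = 30.153964176 FYR
30.153964176 FYR × 0.5154 = 15.5413531363104 SLV
15.5413531363104 SLV × 5.25 = 81.5921039656296 WYN
Net change: 81.5921039656296 − 100 = -18.4078960343704 WYN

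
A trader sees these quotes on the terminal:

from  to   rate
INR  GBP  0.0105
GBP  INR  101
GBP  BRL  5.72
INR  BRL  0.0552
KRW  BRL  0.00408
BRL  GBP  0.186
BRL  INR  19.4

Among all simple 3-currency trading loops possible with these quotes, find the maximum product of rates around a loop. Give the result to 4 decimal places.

GBP→BRL→INR→GBP: 5.72 × 19.4 × 0.0105 = 1.16516
GBP→INR→BRL→GBP: 101 × 0.0552 × 0.186 = 1.03699
Maximum is GBP→BRL→INR→GBP at 1.1652; arbitrage exists.

1.1652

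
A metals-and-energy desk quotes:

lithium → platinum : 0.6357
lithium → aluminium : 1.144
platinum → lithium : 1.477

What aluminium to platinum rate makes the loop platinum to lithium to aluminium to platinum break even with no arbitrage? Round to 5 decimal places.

0.59183

Known legs of the cycle: 1.477 × 1.144 = 1.689688
For no arbitrage the full-cycle product must be 1, so the missing rate is 1 / 1.689688 ≈ 0.5918252.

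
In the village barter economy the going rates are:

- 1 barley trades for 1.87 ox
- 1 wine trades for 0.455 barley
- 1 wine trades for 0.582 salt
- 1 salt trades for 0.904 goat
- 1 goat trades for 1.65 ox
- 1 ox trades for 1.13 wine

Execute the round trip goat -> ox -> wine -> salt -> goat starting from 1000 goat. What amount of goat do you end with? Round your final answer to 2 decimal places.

980.97

1000 goat × 1.65 = 1650 ox
1650 ox × 1.13 = 1864.5 wine
1864.5 wine × 0.582 = 1085.139 salt
1085.139 salt × 0.904 = 980.965656 goat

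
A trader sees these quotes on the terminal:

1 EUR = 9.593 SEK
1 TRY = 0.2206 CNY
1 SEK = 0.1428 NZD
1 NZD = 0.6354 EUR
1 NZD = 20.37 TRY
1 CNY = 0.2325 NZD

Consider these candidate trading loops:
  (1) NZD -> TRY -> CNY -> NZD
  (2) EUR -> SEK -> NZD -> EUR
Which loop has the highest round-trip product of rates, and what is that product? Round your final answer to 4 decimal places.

1.0448

(1) 20.37 × 0.2206 × 0.2325 = 1.04477
(2) 9.593 × 0.1428 × 0.6354 = 0.87042
Highest is cycle (1) at 1.0448 (>1, arbitrage).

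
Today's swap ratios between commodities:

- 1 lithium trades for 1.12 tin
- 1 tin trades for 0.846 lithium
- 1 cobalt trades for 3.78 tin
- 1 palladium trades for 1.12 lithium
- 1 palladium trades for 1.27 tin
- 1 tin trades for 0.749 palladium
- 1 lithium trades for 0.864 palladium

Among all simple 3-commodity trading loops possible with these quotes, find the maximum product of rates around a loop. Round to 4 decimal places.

0.9395

palladium→lithium→tin→palladium: 1.12 × 1.12 × 0.749 = 0.93955
palladium→tin→lithium→palladium: 1.27 × 0.846 × 0.864 = 0.92830
Maximum is palladium→lithium→tin→palladium at 0.9395; no arbitrage — every cycle loses value.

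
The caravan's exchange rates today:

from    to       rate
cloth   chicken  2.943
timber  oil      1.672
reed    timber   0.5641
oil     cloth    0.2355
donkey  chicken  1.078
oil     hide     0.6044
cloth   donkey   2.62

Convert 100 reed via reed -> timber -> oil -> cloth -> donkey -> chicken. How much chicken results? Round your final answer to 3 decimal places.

62.734

100 reed × 0.5641 = 56.41 timber
56.41 timber × 1.672 = 94.31752 oil
94.31752 oil × 0.2355 = 22.21177596 cloth
22.21177596 cloth × 2.62 = 58.1948530152 donkey
58.1948530152 donkey × 1.078 = 62.7340515503856 chicken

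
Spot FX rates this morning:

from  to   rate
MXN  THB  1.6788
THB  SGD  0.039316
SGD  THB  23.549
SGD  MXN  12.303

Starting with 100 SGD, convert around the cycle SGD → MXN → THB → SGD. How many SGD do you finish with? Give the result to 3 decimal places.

81.204

100 SGD × 12.303 = 1230.3 MXN
1230.3 MXN × 1.6788 = 2065.42764 THB
2065.42764 THB × 0.039316 = 81.20435309424 SGD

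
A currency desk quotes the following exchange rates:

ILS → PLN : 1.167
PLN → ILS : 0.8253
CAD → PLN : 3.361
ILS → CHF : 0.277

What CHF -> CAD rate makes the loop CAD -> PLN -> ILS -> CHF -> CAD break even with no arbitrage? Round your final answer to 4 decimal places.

Known legs of the cycle: 3.361 × 0.8253 × 0.277 = 0.7683518241
For no arbitrage the full-cycle product must be 1, so the missing rate is 1 / 0.7683518241 ≈ 1.301487.

1.3015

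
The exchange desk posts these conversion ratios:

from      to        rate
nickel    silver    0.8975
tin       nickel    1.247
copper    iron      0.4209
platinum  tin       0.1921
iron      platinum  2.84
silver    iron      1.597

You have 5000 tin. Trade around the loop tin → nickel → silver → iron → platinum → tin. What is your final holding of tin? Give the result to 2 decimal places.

5000 tin × 1.247 = 6235 nickel
6235 nickel × 0.8975 = 5595.9125 silver
5595.9125 silver × 1.597 = 8936.6722625 iron
8936.6722625 iron × 2.84 = 25380.1492255 platinum
25380.1492255 platinum × 0.1921 = 4875.52666621855 tin

4875.53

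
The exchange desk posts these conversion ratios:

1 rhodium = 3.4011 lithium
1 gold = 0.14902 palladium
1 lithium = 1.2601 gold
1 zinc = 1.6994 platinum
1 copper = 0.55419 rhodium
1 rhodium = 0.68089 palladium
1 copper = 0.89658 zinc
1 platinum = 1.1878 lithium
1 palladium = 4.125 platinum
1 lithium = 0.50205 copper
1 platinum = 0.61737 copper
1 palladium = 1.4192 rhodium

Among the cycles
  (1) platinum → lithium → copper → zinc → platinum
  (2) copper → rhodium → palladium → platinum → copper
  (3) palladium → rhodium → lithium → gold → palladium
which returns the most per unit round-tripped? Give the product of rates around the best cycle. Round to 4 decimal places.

(1) 1.1878 × 0.50205 × 0.89658 × 1.6994 = 0.90860
(2) 0.55419 × 0.68089 × 4.125 × 0.61737 = 0.96096
(3) 1.4192 × 3.4011 × 1.2601 × 0.14902 = 0.90638
Highest is cycle (2) at 0.9610 (≤1, no arbitrage).

0.9610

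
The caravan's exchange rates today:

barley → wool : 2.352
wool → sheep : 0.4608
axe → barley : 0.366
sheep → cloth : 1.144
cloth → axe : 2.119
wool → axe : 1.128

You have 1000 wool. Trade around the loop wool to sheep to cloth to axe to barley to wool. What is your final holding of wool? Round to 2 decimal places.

961.59

1000 wool × 0.4608 = 460.8 sheep
460.8 sheep × 1.144 = 527.1552 cloth
527.1552 cloth × 2.119 = 1117.0418688 axe
1117.0418688 axe × 0.366 = 408.8373239808 barley
408.8373239808 barley × 2.352 = 961.5853860028416 wool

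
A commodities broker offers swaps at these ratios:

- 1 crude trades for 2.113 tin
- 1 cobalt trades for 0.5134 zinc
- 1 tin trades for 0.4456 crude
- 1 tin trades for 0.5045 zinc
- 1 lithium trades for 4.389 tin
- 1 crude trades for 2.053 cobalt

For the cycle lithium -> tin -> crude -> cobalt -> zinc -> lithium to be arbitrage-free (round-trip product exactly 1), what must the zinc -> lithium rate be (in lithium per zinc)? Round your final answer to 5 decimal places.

Known legs of the cycle: 4.389 × 0.4456 × 2.053 × 0.5134 = 2.06136822213168
For no arbitrage the full-cycle product must be 1, so the missing rate is 1 / 2.06136822213168 ≈ 0.4851147.

0.48511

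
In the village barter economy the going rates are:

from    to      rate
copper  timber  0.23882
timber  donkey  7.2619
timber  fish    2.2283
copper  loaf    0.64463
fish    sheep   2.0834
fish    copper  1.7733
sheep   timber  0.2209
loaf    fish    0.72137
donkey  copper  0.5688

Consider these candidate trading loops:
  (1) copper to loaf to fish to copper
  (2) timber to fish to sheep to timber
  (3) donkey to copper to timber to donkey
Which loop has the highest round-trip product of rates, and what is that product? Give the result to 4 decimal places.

(1) 0.64463 × 0.72137 × 1.7733 = 0.82461
(2) 2.2283 × 2.0834 × 0.2209 = 1.02552
(3) 0.5688 × 0.23882 × 7.2619 = 0.98646
Highest is cycle (2) at 1.0255 (>1, arbitrage).

1.0255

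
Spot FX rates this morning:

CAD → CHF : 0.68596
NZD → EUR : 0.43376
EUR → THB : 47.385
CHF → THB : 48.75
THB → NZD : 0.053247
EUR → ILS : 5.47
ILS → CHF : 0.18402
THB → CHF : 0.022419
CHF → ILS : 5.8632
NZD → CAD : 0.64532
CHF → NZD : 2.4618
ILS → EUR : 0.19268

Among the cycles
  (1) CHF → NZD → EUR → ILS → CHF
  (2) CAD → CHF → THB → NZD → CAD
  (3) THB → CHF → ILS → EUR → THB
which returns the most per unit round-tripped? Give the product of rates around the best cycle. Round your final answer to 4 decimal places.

1.2001

(1) 2.4618 × 0.43376 × 5.47 × 0.18402 = 1.07487
(2) 0.68596 × 48.75 × 0.053247 × 0.64532 = 1.14906
(3) 0.022419 × 5.8632 × 0.19268 × 47.385 = 1.20013
Highest is cycle (3) at 1.2001 (>1, arbitrage).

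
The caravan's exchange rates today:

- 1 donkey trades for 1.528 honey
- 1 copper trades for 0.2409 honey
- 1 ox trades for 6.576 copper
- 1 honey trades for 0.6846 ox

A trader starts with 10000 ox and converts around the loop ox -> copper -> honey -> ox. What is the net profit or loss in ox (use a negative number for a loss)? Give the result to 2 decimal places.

845.15

10000 ox × 6.576 = 65760 copper
65760 copper × 0.2409 = 15841.584 honey
15841.584 honey × 0.6846 = 10845.1484064 ox
Net change: 10845.1484064 − 10000 = 845.1484064 ox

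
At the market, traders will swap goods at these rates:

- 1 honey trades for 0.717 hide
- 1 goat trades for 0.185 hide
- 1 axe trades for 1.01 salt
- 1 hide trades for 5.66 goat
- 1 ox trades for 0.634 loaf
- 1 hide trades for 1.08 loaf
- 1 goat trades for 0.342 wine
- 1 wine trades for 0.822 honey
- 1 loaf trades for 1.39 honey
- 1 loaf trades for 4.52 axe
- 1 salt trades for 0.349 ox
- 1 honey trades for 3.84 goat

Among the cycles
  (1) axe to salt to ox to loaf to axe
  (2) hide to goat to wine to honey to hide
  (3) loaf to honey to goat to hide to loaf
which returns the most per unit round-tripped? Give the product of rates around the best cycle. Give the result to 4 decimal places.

1.1409

(1) 1.01 × 0.349 × 0.634 × 4.52 = 1.01012
(2) 5.66 × 0.342 × 0.822 × 0.717 = 1.14086
(3) 1.39 × 3.84 × 0.185 × 1.08 = 1.06645
Highest is cycle (2) at 1.1409 (>1, arbitrage).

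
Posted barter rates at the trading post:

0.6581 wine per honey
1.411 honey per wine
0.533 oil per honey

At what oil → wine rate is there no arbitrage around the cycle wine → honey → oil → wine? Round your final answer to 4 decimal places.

1.3297

Known legs of the cycle: 1.411 × 0.533 = 0.752063
For no arbitrage the full-cycle product must be 1, so the missing rate is 1 / 0.752063 ≈ 1.329676.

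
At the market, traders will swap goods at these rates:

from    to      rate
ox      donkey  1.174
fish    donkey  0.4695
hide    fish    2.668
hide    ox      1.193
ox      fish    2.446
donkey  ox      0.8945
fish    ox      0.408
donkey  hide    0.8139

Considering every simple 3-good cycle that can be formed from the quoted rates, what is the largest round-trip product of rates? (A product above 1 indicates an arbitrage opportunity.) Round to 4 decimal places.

1.1399

donkey→hide→ox→donkey: 0.8139 × 1.193 × 1.174 = 1.13993
donkey→ox→fish→donkey: 0.8945 × 2.446 × 0.4695 = 1.02724
donkey→hide→fish→donkey: 0.8139 × 2.668 × 0.4695 = 1.01951
Maximum is donkey→hide→ox→donkey at 1.1399; arbitrage exists.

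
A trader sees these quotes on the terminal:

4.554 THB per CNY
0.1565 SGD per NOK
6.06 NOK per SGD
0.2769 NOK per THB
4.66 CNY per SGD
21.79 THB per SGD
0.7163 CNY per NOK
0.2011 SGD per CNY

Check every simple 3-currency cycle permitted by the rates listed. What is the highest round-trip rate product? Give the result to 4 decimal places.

NOK→SGD→THB→NOK: 0.1565 × 21.79 × 0.2769 = 0.94427
NOK→CNY→THB→NOK: 0.7163 × 4.554 × 0.2769 = 0.90326
NOK→CNY→SGD→NOK: 0.7163 × 0.2011 × 6.06 = 0.87293
Maximum is NOK→SGD→THB→NOK at 0.9443; no arbitrage — every cycle loses value.

0.9443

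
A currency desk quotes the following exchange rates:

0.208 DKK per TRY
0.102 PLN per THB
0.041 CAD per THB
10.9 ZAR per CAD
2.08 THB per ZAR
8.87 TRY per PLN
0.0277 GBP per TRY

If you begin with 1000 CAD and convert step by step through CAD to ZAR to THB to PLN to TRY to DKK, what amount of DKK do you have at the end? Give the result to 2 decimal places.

1000 CAD × 10.9 = 10900 ZAR
10900 ZAR × 2.08 = 22672 THB
22672 THB × 0.102 = 2312.544 PLN
2312.544 PLN × 8.87 = 20512.26528 TRY
20512.26528 TRY × 0.208 = 4266.55117824 DKK

4266.55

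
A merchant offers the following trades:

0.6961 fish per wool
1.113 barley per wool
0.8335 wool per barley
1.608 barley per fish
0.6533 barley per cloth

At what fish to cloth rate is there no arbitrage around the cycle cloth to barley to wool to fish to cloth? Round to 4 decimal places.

Known legs of the cycle: 0.6533 × 0.8335 × 0.6961 = 0.379044235355
For no arbitrage the full-cycle product must be 1, so the missing rate is 1 / 0.379044235355 ≈ 2.638215.

2.6382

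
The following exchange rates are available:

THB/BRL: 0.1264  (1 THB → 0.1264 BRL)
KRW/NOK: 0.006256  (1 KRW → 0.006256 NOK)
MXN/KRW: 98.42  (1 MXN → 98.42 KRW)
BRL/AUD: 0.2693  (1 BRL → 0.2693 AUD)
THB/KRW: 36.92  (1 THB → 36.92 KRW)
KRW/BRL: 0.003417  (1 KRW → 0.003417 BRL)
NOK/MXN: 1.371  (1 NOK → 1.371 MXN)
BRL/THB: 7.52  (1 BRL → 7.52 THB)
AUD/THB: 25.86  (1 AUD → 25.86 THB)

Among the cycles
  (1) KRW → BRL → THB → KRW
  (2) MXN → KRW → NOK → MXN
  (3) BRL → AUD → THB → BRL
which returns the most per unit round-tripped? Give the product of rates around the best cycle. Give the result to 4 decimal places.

(1) 0.003417 × 7.52 × 36.92 = 0.94869
(2) 98.42 × 0.006256 × 1.371 = 0.84415
(3) 0.2693 × 25.86 × 0.1264 = 0.88026
Highest is cycle (1) at 0.9487 (≤1, no arbitrage).

0.9487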